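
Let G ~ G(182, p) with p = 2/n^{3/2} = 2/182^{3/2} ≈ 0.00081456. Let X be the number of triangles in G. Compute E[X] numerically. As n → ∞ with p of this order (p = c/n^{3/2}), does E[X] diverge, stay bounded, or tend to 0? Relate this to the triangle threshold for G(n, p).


Number of potential triangles: C(182, 3) = 988260.
Each occurs with probability p³ ≈ (0.00081456)³ ≈ 5.4046645e-10.
By linearity: E[X] = C(182, 3)·p³ ≈ 988260 · 5.4046645e-10 ≈ 0.00053.
Since α = 3/2 > 1, p = c/n^{3/2} = o(1/n) is below the triangle threshold p ~ 1/n. Asymptotically E[X] ~ (c³/6)·n^{3(1−α)} = (2³/6)·n^{-1.5} → 0, so by Markov's inequality G has no triangles w.h.p.

E[X] ≈ 0.00053; in regime p = Θ(1/n^{3/2}) E[X] tends to 0 (below the triangle threshold p ~ 1/n).


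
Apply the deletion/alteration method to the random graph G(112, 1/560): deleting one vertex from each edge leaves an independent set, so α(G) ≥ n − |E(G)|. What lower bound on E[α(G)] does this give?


E[|E(G)|] = C(112, 2)·p = 6216 · (1/560) = 111/10.
E[α(G)] ≥ n − E[|E(G)|] = 112 − 111/10 = 1009/10.
Numerically: ≈ 100.900000.
(This is only a lower bound; the true E[α(G)] may be larger.)

E[α(G)] ≥ 1009/10 ≈ 100.900000.


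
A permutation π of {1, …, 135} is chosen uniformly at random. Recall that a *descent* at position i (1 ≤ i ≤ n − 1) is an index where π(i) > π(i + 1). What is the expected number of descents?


Write X = Σ X_I over i = 1, …, 134, with X_I the indicator of one descent.
There are 134 indicators.
For each fixed i, the pair (π(i), π(i+1)) is a uniformly random ordered pair of distinct values from {1, …, 135}; by symmetry P[π(i) > π(i+1)] = 1/2.
By linearity: E[X] = 134 · (1/2) = (135 − 1) · (1/2) = 67 ≈ 67.000.

E[X] = 67 = 67.000.


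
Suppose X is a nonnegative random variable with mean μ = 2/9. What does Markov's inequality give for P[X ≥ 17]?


μ = E[X] = 2/9, a = 17.
Markov: P[X ≥ 17] ≤ μ/a = (2/9)/17 = 2/153.
Numerically: ≈ 0.0131.
(Since a = 17 > μ = 0.2222, the bound 2/153 is < 1 and informative.)

P[X ≥ 17] ≤ 2/153 ≈ 0.0131.


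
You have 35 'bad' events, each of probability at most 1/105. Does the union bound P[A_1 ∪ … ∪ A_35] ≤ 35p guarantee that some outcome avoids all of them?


Union bound: P[∪_{i=1}^{35} A_i] ≤ Σ_i P[A_i] ≤ 35·p = 35·(1/105) = 1/3.
Numerically: 1/3 ≈ 0.3333.
Is 1/3 < 1? YES.
Since P[∪ A_i] ≤ 1/3 < 1, the complement has P[∩ A_i^c] ≥ 1 − 1/3 = 2/3 > 0, so some outcome avoids every A_i.

35·p = 1/3 ≈ 0.3333; existence CERTIFIED by the union bound.


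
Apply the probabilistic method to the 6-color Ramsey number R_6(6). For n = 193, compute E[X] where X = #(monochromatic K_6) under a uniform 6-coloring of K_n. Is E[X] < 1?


E[X] = C(193, 6) · 6^{1 − 15} = 66364016544 · 6^{−14} = 66364016544/78364164096.
As a reduced fraction: E[X] = 230430613/272097792 ≈ 0.84687.
Is E[X] < 1? YES.
Since E[X] < 1, there exists a 6-coloring of K_{193} with no monochromatic K_6; hence R_6(6) > 193.

E[X] = 230430613/272097792 ≈ 0.84687; E[X] < 1, so R_6(6) > 193.


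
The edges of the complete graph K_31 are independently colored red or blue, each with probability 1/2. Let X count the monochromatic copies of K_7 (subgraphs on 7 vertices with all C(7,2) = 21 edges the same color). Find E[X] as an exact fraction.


Let X = Σ_S X_S over the C(31, 7) = 2629575 subsets S of size 7, where X_S = 1 if the K_7 on S is monochromatic.
For a fixed S, the K_7 on S has C(7, 2) = 21 edges. P[all 21 edges red] = (1/2)^21, and likewise for blue, so P[monochromatic] = 2·(1/2)^21 = 2^{1 − 21} = 1/1048576.
By linearity of expectation: E[X] = C(31, 7) · 2^{1 − 21} = 2629575 · 1/1048576 = 2629575/1048576.
Numerically: E[X] ≈ 2.5078.

E[X] = C(31,7)·2^(1−C(7,2)) = 2629575/1048576 ≈ 2.5078.


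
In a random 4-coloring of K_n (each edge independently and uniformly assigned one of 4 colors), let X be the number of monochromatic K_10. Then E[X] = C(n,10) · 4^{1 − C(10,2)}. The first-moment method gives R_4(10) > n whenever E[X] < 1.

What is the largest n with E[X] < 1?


We need C(n, 10) · 4^{1 − 45} < 1, i.e. C(n, 10) < 4^{45 − 1} = 309485009821345068724781056.
Check values of n near the boundary:
  n = 2020: C(2020, 10) = 304832018578739931133653656; 304832018578739931133653656 < 309485009821345068724781056? YES
  n = 2021: C(2021, 10) = 306347841644770462864800616; 306347841644770462864800616 < 309485009821345068724781056? YES
  n = 2022: C(2022, 10) = 307870445231474093395937796; 307870445231474093395937796 < 309485009821345068724781056? YES
  n = 2023: C(2023, 10) = 309399856285778485315440716; 309399856285778485315440716 < 309485009821345068724781056? YES
  n = 2024: C(2024, 10) = 310936101848269937576192656; 310936101848269937576192656 < 309485009821345068724781056? NO
  n = 2025: C(2025, 10) = 312479209053472269772600560; 312479209053472269772600560 < 309485009821345068724781056? NO
  n = 2026: C(2026, 10) = 314029205130126398094885285; 314029205130126398094885285 < 309485009821345068724781056? NO
The largest n with C(n, 10) < 309485009821345068724781056 is n = 2023 (where E[X] = 77349964071444621328860179/77371252455336267181195264 ≈ 0.999725). Hence R_4(10) > 2023, i.e. R_4(10) ≥ 2024.

Largest n = 2023; hence R_4(10) > 2023.


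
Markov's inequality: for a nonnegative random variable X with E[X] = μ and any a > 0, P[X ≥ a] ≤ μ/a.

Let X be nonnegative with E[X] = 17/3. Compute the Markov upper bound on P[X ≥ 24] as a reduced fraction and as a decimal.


μ = E[X] = 17/3, a = 24.
Markov: P[X ≥ 24] ≤ μ/a = (17/3)/24 = 17/72.
Numerically: ≈ 0.236111.
(Since a = 24 > μ = 5.666667, the bound 17/72 is < 1 and informative.)

P[X ≥ 24] ≤ 17/72 ≈ 0.236111.


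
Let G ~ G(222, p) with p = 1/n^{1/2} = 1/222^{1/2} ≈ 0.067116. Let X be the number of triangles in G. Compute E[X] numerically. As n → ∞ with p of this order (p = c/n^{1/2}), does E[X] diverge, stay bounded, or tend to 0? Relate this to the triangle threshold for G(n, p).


Number of potential triangles: C(222, 3) = 1798940.
Each occurs with probability p³ ≈ (0.067116)³ ≈ 3.0232255e-04.
By linearity: E[X] = C(222, 3)·p³ ≈ 1798940 · 3.0232255e-04 ≈ 543.86012.
Since α = 1/2 < 1, p = c/n^{1/2} ≫ 1/n is above the triangle threshold p ~ 1/n. Asymptotically E[X] ~ (c³/6)·n^{3(1−α)} = (1³/6)·n^{1.5} → ∞; triangles are abundant w.h.p.

E[X] ≈ 543.86012; in regime p = Θ(1/n^{1/2}) E[X] diverges (above the triangle threshold p ~ 1/n).


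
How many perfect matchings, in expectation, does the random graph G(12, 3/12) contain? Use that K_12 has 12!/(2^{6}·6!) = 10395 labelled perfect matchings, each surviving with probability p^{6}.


K_12 has 12!/(2^{6}·6!) = 10395 labelled perfect matchings.
For each such perfect matching H, let X_H = 1 if all 6 edges of H are present in G. Then P[X_H = 1] = p^{6} = (1/4)^{6} = 1/4096.
Summing the indicators: E[X] = Σ_H E[X_H] = 10395 · p^{6} = 10395 · 1/4096 = 10395/4096.
Numerically: E[X] ≈ 2.5378.

E[X] = 10395 · (1/4)^{6} = 10395/4096 ≈ 2.5378.


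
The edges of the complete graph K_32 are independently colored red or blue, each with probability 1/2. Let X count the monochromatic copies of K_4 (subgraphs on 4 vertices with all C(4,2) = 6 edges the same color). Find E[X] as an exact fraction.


Let X = Σ_S X_S over the C(32, 4) = 35960 subsets S of size 4, where X_S = 1 if the K_4 on S is monochromatic.
For a fixed S, the K_4 on S has C(4, 2) = 6 edges. P[all 6 edges red] = (1/2)^6, and likewise for blue, so P[monochromatic] = 2·(1/2)^6 = 2^{1 − 6} = 1/32.
By linearity: E[X] = C(32, 4) · 2^{1 − 6} = 35960 · 1/32 = 4495/4.
Numerically: E[X] ≈ 1123.750000.

E[X] = C(32,4)·2^(1−C(4,2)) = 4495/4 ≈ 1123.750000.


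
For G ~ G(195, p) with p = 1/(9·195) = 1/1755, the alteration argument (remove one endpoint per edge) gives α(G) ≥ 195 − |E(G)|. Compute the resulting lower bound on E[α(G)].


E[|E(G)|] = C(195, 2)·p = 18915 · (1/1755) = 97/9.
E[α(G)] ≥ n − E[|E(G)|] = 195 − 97/9 = 1658/9.
Numerically: ≈ 184.2222.
(This is only a lower bound; the true E[α(G)] may be larger.)

E[α(G)] ≥ 1658/9 ≈ 184.2222.


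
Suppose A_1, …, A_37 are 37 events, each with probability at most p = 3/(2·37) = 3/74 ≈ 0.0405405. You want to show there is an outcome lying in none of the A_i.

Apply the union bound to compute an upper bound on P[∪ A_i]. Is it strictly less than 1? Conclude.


Union bound: P[∪_{i=1}^{37} A_i] ≤ Σ_i P[A_i] ≤ 37·p = 37·(3/74) = 3/2.
Numerically: 3/2 ≈ 1.5000000.
Is 3/2 < 1? NO.
Since the bound 3/2 is ≥ 1, the union bound is uninformative here; it does NOT by itself certify existence.

37·p = 3/2 ≈ 1.5000000; existence NOT certified by the union bound.


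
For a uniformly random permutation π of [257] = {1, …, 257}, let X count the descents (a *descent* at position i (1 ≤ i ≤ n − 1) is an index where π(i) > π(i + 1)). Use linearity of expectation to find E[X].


Write X = Σ X_I over i = 1, …, 256, with X_I the indicator of one descent.
There are 256 indicators.
For each fixed i, the pair (π(i), π(i+1)) is a uniformly random ordered pair of distinct values from {1, …, 257}; by symmetry P[π(i) > π(i+1)] = 1/2.
By linearity: E[X] = 256 · (1/2) = (257 − 1) · (1/2) = 128 ≈ 128.0000.

E[X] = 128 = 128.0000.


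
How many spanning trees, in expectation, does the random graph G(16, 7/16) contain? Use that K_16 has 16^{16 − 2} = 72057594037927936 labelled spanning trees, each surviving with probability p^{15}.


K_16 has 16^{16 − 2} = 72057594037927936 labelled spanning trees.
For each such spanning tree H, let X_H = 1 if all 15 edges of H are present in G. Then P[X_H = 1] = p^{15} = (7/16)^{15} = 4747561509943/1152921504606846976.
Summing the indicators: E[X] = Σ_H E[X_H] = 72057594037927936 · p^{15} = 72057594037927936 · 4747561509943/1152921504606846976 = 4747561509943/16.
Numerically: E[X] ≈ 2.97e+11.

E[X] = 72057594037927936 · (7/16)^{15} = 4747561509943/16 ≈ 2.97e+11.


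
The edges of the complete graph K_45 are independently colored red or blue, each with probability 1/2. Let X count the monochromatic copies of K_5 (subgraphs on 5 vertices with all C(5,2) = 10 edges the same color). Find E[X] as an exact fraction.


Let X = Σ_S X_S over the C(45, 5) = 1221759 subsets S of size 5, where X_S = 1 if the K_5 on S is monochromatic.
For a fixed S, the K_5 on S has C(5, 2) = 10 edges. P[all 10 edges red] = (1/2)^10, and likewise for blue, so P[monochromatic] = 2·(1/2)^10 = 2^{1 − 10} = 1/512.
Summing: E[X] = C(45, 5) · 2^{1 − 10} = 1221759 · 1/512 = 1221759/512.
Numerically: E[X] ≈ 2386.2480.

E[X] = C(45,5)·2^(1−C(5,2)) = 1221759/512 ≈ 2386.2480.


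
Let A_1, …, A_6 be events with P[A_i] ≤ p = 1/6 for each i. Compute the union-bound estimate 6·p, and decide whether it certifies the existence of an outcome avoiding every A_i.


Union bound: P[∪_{i=1}^{6} A_i] ≤ Σ_i P[A_i] ≤ 6·p = 6·(1/6) = 1.
Numerically: 1 ≈ 1.000.
Is 1 < 1? NO.
Since the bound 1 is ≥ 1, the union bound is uninformative here; it does NOT by itself certify existence.

6·p = 1 ≈ 1.000; existence NOT certified by the union bound.


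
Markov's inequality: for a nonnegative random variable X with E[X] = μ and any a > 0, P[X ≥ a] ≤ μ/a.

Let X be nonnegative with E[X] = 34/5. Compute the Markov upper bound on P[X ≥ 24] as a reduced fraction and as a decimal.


μ = E[X] = 34/5, a = 24.
Markov: P[X ≥ 24] ≤ μ/a = (34/5)/24 = 17/60.
Numerically: ≈ 0.28333.
(Since a = 24 > μ = 6.80000, the bound 17/60 is < 1 and informative.)

P[X ≥ 24] ≤ 17/60 ≈ 0.28333.


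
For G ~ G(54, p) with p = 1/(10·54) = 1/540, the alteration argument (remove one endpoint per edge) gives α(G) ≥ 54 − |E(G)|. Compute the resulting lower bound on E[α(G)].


E[|E(G)|] = C(54, 2)·p = 1431 · (1/540) = 53/20.
E[α(G)] ≥ n − E[|E(G)|] = 54 − 53/20 = 1027/20.
Numerically: ≈ 51.35000.
(This is only a lower bound; the true E[α(G)] may be larger.)

E[α(G)] ≥ 1027/20 ≈ 51.35000.


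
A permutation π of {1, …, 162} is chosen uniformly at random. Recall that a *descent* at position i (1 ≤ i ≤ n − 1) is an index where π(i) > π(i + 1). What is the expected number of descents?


Write X = Σ X_I over i = 1, …, 161, with X_I the indicator of one descent.
There are 161 indicators.
For each fixed i, the pair (π(i), π(i+1)) is a uniformly random ordered pair of distinct values from {1, …, 162}; by symmetry P[π(i) > π(i+1)] = 1/2.
By linearity: E[X] = 161 · (1/2) = (162 − 1) · (1/2) = 161/2 ≈ 80.500000.

E[X] = 161/2 = 80.500000.


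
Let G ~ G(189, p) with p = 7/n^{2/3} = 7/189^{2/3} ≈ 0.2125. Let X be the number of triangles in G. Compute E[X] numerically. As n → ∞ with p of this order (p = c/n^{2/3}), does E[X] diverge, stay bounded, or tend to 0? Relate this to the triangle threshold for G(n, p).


Number of potential triangles: C(189, 3) = 1107414.
Each occurs with probability p³ ≈ (0.2125)³ ≈ 9.602195e-03.
By linearity: E[X] = C(189, 3)·p³ ≈ 1107414 · 9.602195e-03 ≈ 10633.6049.
Since α = 2/3 < 1, p = c/n^{2/3} ≫ 1/n is above the triangle threshold p ~ 1/n. Asymptotically E[X] ~ (c³/6)·n^{3(1−α)} = (7³/6)·n^{1} → ∞; triangles are abundant w.h.p.

E[X] ≈ 10633.6049; in regime p = Θ(1/n^{2/3}) E[X] diverges (above the triangle threshold p ~ 1/n).


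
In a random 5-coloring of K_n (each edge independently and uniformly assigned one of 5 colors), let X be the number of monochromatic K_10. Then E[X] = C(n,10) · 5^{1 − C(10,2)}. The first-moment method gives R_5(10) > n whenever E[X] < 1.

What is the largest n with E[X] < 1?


We need C(n, 10) · 5^{1 − 45} < 1, i.e. C(n, 10) < 5^{45 − 1} = 5684341886080801486968994140625.
Check values of n near the boundary:
  n = 5390: C(5390, 10) = 5655833965919099070255434039753; 5655833965919099070255434039753 < 5684341886080801486968994140625? YES
  n = 5391: C(5391, 10) = 5666344714787188828795213697883; 5666344714787188828795213697883 < 5684341886080801486968994140625? YES
  n = 5392: C(5392, 10) = 5676873040158402483252283957448; 5676873040158402483252283957448 < 5684341886080801486968994140625? YES
  n = 5393: C(5393, 10) = 5687418968154238267170642278008; 5687418968154238267170642278008 < 5684341886080801486968994140625? NO
  n = 5394: C(5394, 10) = 5697982524930156243149785372878; 5697982524930156243149785372878 < 5684341886080801486968994140625? NO
The largest n with C(n, 10) < 5684341886080801486968994140625 is n = 5392 (where E[X] = 5676873040158402483252283957448/5684341886080801486968994140625 ≈ 0.9986861). Hence R_5(10) > 5392, i.e. R_5(10) ≥ 5393.

Largest n = 5392; hence R_5(10) > 5392.


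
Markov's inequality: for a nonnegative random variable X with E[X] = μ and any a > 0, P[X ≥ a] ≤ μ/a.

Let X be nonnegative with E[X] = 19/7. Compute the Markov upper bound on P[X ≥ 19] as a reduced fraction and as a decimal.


μ = E[X] = 19/7, a = 19.
Markov: P[X ≥ 19] ≤ μ/a = (19/7)/19 = 1/7.
Numerically: ≈ 0.142857.
(Since a = 19 > μ = 2.714286, the bound 1/7 is < 1 and informative.)

P[X ≥ 19] ≤ 1/7 ≈ 0.142857.


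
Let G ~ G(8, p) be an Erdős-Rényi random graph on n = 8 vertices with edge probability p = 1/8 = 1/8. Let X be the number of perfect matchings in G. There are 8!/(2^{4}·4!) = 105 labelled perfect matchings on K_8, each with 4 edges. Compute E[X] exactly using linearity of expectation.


K_8 has 8!/(2^{4}·4!) = 105 labelled perfect matchings.
For each such perfect matching H, let X_H = 1 if all 4 edges of H are present in G. Then P[X_H = 1] = p^{4} = (1/8)^{4} = 1/4096.
By linearity: E[X] = Σ_H E[X_H] = 105 · p^{4} = 105 · 1/4096 = 105/4096.
Numerically: E[X] ≈ 0.025635.

E[X] = 105 · (1/8)^{4} = 105/4096 ≈ 0.025635.


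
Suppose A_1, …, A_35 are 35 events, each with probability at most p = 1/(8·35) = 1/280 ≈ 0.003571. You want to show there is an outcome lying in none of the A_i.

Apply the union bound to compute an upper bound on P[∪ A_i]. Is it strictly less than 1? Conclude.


Union bound: P[∪_{i=1}^{35} A_i] ≤ Σ_i P[A_i] ≤ 35·p = 35·(1/280) = 1/8.
Numerically: 1/8 ≈ 0.125000.
Is 1/8 < 1? YES.
Since P[∪ A_i] ≤ 1/8 < 1, the complement has P[∩ A_i^c] ≥ 1 − 1/8 = 7/8 > 0, so some outcome avoids every A_i.

35·p = 1/8 ≈ 0.125000; existence CERTIFIED by the union bound.


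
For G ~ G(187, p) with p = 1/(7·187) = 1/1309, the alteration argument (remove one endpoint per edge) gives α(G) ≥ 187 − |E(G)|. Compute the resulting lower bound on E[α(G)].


E[|E(G)|] = C(187, 2)·p = 17391 · (1/1309) = 93/7.
E[α(G)] ≥ n − E[|E(G)|] = 187 − 93/7 = 1216/7.
Numerically: ≈ 173.71429.
(This is only a lower bound; the true E[α(G)] may be larger.)

E[α(G)] ≥ 1216/7 ≈ 173.71429.


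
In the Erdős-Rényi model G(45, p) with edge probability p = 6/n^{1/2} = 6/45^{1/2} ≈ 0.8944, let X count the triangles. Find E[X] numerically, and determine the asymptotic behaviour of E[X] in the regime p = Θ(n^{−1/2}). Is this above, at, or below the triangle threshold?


Number of potential triangles: C(45, 3) = 14190.
Each occurs with probability p³ ≈ (0.8944)³ ≈ 7.155418e-01.
By linearity: E[X] = C(45, 3)·p³ ≈ 14190 · 7.155418e-01 ≈ 10153.5375.
Since α = 1/2 < 1, p = c/n^{1/2} ≫ 1/n is above the triangle threshold p ~ 1/n. Asymptotically E[X] ~ (c³/6)·n^{3(1−α)} = (6³/6)·n^{1.5} → ∞; triangles are abundant w.h.p.

E[X] ≈ 10153.5375; in regime p = Θ(1/n^{1/2}) E[X] diverges (above the triangle threshold p ~ 1/n).


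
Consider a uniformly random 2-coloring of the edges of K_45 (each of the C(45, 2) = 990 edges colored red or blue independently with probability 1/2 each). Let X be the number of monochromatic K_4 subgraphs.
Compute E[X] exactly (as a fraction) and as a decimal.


Let X = Σ_S X_S over the C(45, 4) = 148995 subsets S of size 4, where X_S = 1 if the K_4 on S is monochromatic.
For a fixed S, the K_4 on S has C(4, 2) = 6 edges. P[all 6 edges red] = (1/2)^6, and likewise for blue, so P[monochromatic] = 2·(1/2)^6 = 2^{1 − 6} = 1/32.
By linearity: E[X] = C(45, 4) · 2^{1 − 6} = 148995 · 1/32 = 148995/32.
Numerically: E[X] ≈ 4656.0938.

E[X] = C(45,4)·2^(1−C(4,2)) = 148995/32 ≈ 4656.0938.


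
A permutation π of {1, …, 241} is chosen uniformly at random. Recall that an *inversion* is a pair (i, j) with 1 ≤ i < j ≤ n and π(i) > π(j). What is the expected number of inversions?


Write X = Σ X_I over the C(241, 2) = 28920 pairs i < j, with X_I the indicator of one inversion.
There are 28920 indicators.
For each fixed pair i < j, the values π(i) and π(j) are two distinct elements of {1, …, 241} in uniformly random order; by symmetry P[π(i) > π(j)] = 1/2.
By linearity: E[X] = 28920 · (1/2) = C(241, 2) · (1/2) = 28920/2 = 14460 ≈ 14460.00000.

E[X] = 14460 = 14460.00000.


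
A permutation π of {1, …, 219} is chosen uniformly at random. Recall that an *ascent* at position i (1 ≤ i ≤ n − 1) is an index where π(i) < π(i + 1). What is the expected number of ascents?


Write X = Σ X_I over i = 1, …, 218, with X_I the indicator of one ascent.
There are 218 indicators.
For each fixed i, the pair (π(i), π(i+1)) is a uniformly random ordered pair of distinct values from {1, …, 219}; by symmetry P[π(i) < π(i+1)] = 1/2.
By linearity: E[X] = 218 · (1/2) = (219 − 1) · (1/2) = 109 ≈ 109.0000.

E[X] = 109 = 109.0000.


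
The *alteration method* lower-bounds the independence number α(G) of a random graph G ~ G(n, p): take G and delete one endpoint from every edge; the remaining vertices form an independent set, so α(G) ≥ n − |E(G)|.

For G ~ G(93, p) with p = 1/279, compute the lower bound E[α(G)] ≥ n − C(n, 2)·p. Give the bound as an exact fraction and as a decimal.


E[|E(G)|] = C(93, 2)·p = 4278 · (1/279) = 46/3.
E[α(G)] ≥ n − E[|E(G)|] = 93 − 46/3 = 233/3.
Numerically: ≈ 77.667.
(This is only a lower bound; the true E[α(G)] may be larger.)

E[α(G)] ≥ 233/3 ≈ 77.667.


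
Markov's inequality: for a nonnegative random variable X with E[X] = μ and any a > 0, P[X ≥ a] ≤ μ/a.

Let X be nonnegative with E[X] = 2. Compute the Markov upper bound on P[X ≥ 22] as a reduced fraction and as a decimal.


μ = E[X] = 2, a = 22.
Markov: P[X ≥ 22] ≤ μ/a = (2)/22 = 1/11.
Numerically: ≈ 0.091.
(Since a = 22 > μ = 2.000, the bound 1/11 is < 1 and informative.)

P[X ≥ 22] ≤ 1/11 ≈ 0.091.


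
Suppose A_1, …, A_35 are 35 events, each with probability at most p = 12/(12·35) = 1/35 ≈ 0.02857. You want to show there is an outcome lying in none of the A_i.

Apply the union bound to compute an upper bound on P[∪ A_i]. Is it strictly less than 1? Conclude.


Union bound: P[∪_{i=1}^{35} A_i] ≤ Σ_i P[A_i] ≤ 35·p = 35·(1/35) = 1.
Numerically: 1 ≈ 1.00000.
Is 1 < 1? NO.
Since the bound 1 is ≥ 1, the union bound is uninformative here; it does NOT by itself certify existence.

35·p = 1 ≈ 1.00000; existence NOT certified by the union bound.


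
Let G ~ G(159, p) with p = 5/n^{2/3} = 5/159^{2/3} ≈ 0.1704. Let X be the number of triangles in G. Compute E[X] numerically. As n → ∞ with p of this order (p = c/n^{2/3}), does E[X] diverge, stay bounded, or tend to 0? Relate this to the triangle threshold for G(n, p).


Number of potential triangles: C(159, 3) = 657359.
Each occurs with probability p³ ≈ (0.1704)³ ≈ 4.944425e-03.
By linearity: E[X] = C(159, 3)·p³ ≈ 657359 · 4.944425e-03 ≈ 3250.2621.
Since α = 2/3 < 1, p = c/n^{2/3} ≫ 1/n is above the triangle threshold p ~ 1/n. Asymptotically E[X] ~ (c³/6)·n^{3(1−α)} = (5³/6)·n^{1} → ∞; triangles are abundant w.h.p.

E[X] ≈ 3250.2621; in regime p = Θ(1/n^{2/3}) E[X] diverges (above the triangle threshold p ~ 1/n).


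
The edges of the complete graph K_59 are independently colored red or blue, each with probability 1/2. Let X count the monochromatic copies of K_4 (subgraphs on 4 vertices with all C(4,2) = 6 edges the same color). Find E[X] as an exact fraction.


Let X = Σ_S X_S over the C(59, 4) = 455126 subsets S of size 4, where X_S = 1 if the K_4 on S is monochromatic.
For a fixed S, the K_4 on S has C(4, 2) = 6 edges. P[all 6 edges red] = (1/2)^6, and likewise for blue, so P[monochromatic] = 2·(1/2)^6 = 2^{1 − 6} = 1/32.
By linearity: E[X] = C(59, 4) · 2^{1 − 6} = 455126 · 1/32 = 227563/16.
Numerically: E[X] ≈ 14222.687500.

E[X] = C(59,4)·2^(1−C(4,2)) = 227563/16 ≈ 14222.687500.


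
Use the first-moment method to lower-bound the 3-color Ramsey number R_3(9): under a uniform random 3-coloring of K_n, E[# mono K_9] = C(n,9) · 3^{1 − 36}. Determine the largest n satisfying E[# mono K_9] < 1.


We need C(n, 9) · 3^{1 − 36} < 1, i.e. C(n, 9) < 3^{36 − 1} = 50031545098999707.
Check values of n near the boundary:
  n = 295: C(295, 9) = 41221140106119260; 41221140106119260 < 50031545098999707? YES
  n = 296: C(296, 9) = 42513789098994080; 42513789098994080 < 50031545098999707? YES
  n = 297: C(297, 9) = 43842345008337645; 43842345008337645 < 50031545098999707? YES
  n = 298: C(298, 9) = 45207677551849890; 45207677551849890 < 50031545098999707? YES
  n = 299: C(299, 9) = 46610674441390059; 46610674441390059 < 50031545098999707? YES
  n = 300: C(300, 9) = 48052241692154700; 48052241692154700 < 50031545098999707? YES
  n = 301: C(301, 9) = 49533303936090975; 49533303936090975 < 50031545098999707? YES
  n = 302: C(302, 9) = 51054804739588650; 51054804739588650 < 50031545098999707? NO
  n = 303: C(303, 9) = 52617706925494425; 52617706925494425 < 50031545098999707? NO
The largest n with C(n, 9) < 50031545098999707 is n = 301 (where E[X] = 16511101312030325/16677181699666569 ≈ 0.99004). Hence R_3(9) > 301, i.e. R_3(9) ≥ 302.

Largest n = 301; hence R_3(9) > 301.


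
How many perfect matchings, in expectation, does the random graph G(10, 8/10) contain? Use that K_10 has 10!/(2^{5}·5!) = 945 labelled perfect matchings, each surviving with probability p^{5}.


K_10 has 10!/(2^{5}·5!) = 945 labelled perfect matchings.
For each such perfect matching H, let X_H = 1 if all 5 edges of H are present in G. Then P[X_H = 1] = p^{5} = (4/5)^{5} = 1024/3125.
Summing the indicators: E[X] = Σ_H E[X_H] = 945 · p^{5} = 945 · 1024/3125 = 193536/625.
Numerically: E[X] ≈ 309.7.

E[X] = 945 · (4/5)^{5} = 193536/625 ≈ 309.7.


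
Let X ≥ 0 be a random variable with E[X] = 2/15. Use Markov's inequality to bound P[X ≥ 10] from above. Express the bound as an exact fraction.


μ = E[X] = 2/15, a = 10.
Markov: P[X ≥ 10] ≤ μ/a = (2/15)/10 = 1/75.
Numerically: ≈ 0.01333.
(Since a = 10 > μ = 0.13333, the bound 1/75 is < 1 and informative.)

P[X ≥ 10] ≤ 1/75 ≈ 0.01333.


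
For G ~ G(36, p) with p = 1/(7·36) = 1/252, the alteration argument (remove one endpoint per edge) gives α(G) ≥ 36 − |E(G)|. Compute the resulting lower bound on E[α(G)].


E[|E(G)|] = C(36, 2)·p = 630 · (1/252) = 5/2.
E[α(G)] ≥ n − E[|E(G)|] = 36 − 5/2 = 67/2.
Numerically: ≈ 33.500000.
(This is only a lower bound; the true E[α(G)] may be larger.)

E[α(G)] ≥ 67/2 ≈ 33.500000.


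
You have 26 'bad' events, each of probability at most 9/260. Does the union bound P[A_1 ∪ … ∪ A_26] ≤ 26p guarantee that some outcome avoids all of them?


Union bound: P[∪_{i=1}^{26} A_i] ≤ Σ_i P[A_i] ≤ 26·p = 26·(9/260) = 9/10.
Numerically: 9/10 ≈ 0.9000000.
Is 9/10 < 1? YES.
Since P[∪ A_i] ≤ 9/10 < 1, the complement has P[∩ A_i^c] ≥ 1 − 9/10 = 1/10 > 0, so some outcome avoids every A_i.

26·p = 9/10 ≈ 0.9000000; existence CERTIFIED by the union bound.


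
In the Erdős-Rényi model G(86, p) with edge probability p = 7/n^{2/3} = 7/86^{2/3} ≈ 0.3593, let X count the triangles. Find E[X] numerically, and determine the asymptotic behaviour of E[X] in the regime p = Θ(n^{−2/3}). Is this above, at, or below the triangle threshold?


Number of potential triangles: C(86, 3) = 102340.
Each occurs with probability p³ ≈ (0.3593)³ ≈ 4.637642e-02.
By linearity: E[X] = C(86, 3)·p³ ≈ 102340 · 4.637642e-02 ≈ 4746.1628.
Since α = 2/3 < 1, p = c/n^{2/3} ≫ 1/n is above the triangle threshold p ~ 1/n. Asymptotically E[X] ~ (c³/6)·n^{3(1−α)} = (7³/6)·n^{1} → ∞; triangles are abundant w.h.p.

E[X] ≈ 4746.1628; in regime p = Θ(1/n^{2/3}) E[X] diverges (above the triangle threshold p ~ 1/n).


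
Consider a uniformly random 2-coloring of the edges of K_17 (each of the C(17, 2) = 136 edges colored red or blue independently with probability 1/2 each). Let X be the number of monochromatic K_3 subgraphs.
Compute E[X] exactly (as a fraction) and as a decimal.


Let X = Σ_S X_S over the C(17, 3) = 680 subsets S of size 3, where X_S = 1 if the K_3 on S is monochromatic.
For a fixed S, the K_3 on S has C(3, 2) = 3 edges. P[all 3 edges red] = (1/2)^3, and likewise for blue, so P[monochromatic] = 2·(1/2)^3 = 2^{1 − 3} = 1/4.
By linearity of expectation: E[X] = C(17, 3) · 2^{1 − 3} = 680 · 1/4 = 170.
Numerically: E[X] ≈ 170.00000.

E[X] = C(17,3)·2^(1−C(3,2)) = 170 ≈ 170.00000.


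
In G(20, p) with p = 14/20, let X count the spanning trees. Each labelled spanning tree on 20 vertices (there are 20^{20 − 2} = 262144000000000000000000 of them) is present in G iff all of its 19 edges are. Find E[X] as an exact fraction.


K_20 has 20^{20 − 2} = 262144000000000000000000 labelled spanning trees.
For each such spanning tree H, let X_H = 1 if all 19 edges of H are present in G. Then P[X_H = 1] = p^{19} = (7/10)^{19} = 11398895185373143/10000000000000000000.
By linearity: E[X] = Σ_H E[X_H] = 262144000000000000000000 · p^{19} = 262144000000000000000000 · 11398895185373143/10000000000000000000 = 1494075989737228599296/5.
Numerically: E[X] ≈ 2.99e+20.

E[X] = 262144000000000000000000 · (7/10)^{19} = 1494075989737228599296/5 ≈ 2.99e+20.


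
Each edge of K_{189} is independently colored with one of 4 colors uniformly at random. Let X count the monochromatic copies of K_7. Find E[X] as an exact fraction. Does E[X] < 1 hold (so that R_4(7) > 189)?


E[X] = C(189, 7) · 4^{1 − 21} = 1527510868092 · 4^{−20} = 1527510868092/1099511627776.
As a reduced fraction: E[X] = 381877717023/274877906944 ≈ 1.38926.
Is E[X] < 1? NO.
Since E[X] ≥ 1, the first-moment bound is inconclusive at n = 189; it does NOT by itself certify R_4(7) > 189.

E[X] = 381877717023/274877906944 ≈ 1.38926; E[X] ≥ 1; first-moment method inconclusive here.


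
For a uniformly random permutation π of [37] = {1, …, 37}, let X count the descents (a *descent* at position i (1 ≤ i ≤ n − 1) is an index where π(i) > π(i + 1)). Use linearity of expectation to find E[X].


Write X = Σ X_I over i = 1, …, 36, with X_I the indicator of one descent.
There are 36 indicators.
For each fixed i, the pair (π(i), π(i+1)) is a uniformly random ordered pair of distinct values from {1, …, 37}; by symmetry P[π(i) > π(i+1)] = 1/2.
By linearity: E[X] = 36 · (1/2) = (37 − 1) · (1/2) = 18 ≈ 18.00000.

E[X] = 18 = 18.00000.


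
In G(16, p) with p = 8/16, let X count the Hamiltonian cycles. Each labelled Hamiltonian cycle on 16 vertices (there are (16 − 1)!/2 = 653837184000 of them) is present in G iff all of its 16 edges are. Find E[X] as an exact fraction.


K_16 has (16 − 1)!/2 = 653837184000 labelled Hamiltonian cycles.
For each such Hamiltonian cycle H, let X_H = 1 if all 16 edges of H are present in G. Then P[X_H = 1] = p^{16} = (1/2)^{16} = 1/65536.
By linearity of expectation: E[X] = Σ_H E[X_H] = 653837184000 · p^{16} = 653837184000 · 1/65536 = 638512875/64.
Numerically: E[X] ≈ 9.97676e+06.

E[X] = 653837184000 · (1/2)^{16} = 638512875/64 ≈ 9.97676e+06.


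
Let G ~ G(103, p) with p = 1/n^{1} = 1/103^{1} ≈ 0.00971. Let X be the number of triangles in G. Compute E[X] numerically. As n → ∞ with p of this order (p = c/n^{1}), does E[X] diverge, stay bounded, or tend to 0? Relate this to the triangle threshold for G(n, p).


Number of potential triangles: C(103, 3) = 176851.
Each occurs with probability p³ ≈ (0.00971)³ ≈ 9.15142e-07.
By linearity: E[X] = C(103, 3)·p³ ≈ 176851 · 9.15142e-07 ≈ 0.162.
Here α = 1, so p = 1/n is exactly at the triangle threshold p ~ 1/n. Asymptotically E[X] → c³/6 = 1³/6 = 1/6 ≈ 0.167, a bounded constant. In this regime the triangle count is asymptotically Poisson(c³/6).

E[X] ≈ 0.162; in regime p = Θ(1/n^{1}) E[X] stays bounded (at the triangle threshold p ~ 1/n).


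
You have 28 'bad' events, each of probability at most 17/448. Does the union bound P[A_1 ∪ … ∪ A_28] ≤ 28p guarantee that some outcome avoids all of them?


Union bound: P[∪_{i=1}^{28} A_i] ≤ Σ_i P[A_i] ≤ 28·p = 28·(17/448) = 17/16.
Numerically: 17/16 ≈ 1.06250.
Is 17/16 < 1? NO.
Since the bound 17/16 is ≥ 1, the union bound is uninformative here; it does NOT by itself certify existence.

28·p = 17/16 ≈ 1.06250; existence NOT certified by the union bound.


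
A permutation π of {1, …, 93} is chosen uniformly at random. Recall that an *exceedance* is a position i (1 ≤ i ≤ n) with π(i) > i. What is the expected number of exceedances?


Write X = Σ_{i=1}^{93} X_i, where X_i = 1_{π(i) > i}.
For each fixed i, π(i) is uniform over {1, …, 93} (marginal of a uniform permutation), so P[π(i) > i] = (n − i)/n. Summing: Σ_{i=1}^{93} (n − i)/n = (0 + 1 + … + 92)/93 = 93(93 − 1)/(2·93) = (93 − 1)/2.
Hence E[X] = Σ_{i=1}^{93} (93 − i)/93 = 46 ≈ 46.00000.

E[X] = 46 = 46.00000.


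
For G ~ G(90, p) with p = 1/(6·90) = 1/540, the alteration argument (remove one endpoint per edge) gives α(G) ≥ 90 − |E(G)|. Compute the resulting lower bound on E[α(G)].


E[|E(G)|] = C(90, 2)·p = 4005 · (1/540) = 89/12.
E[α(G)] ≥ n − E[|E(G)|] = 90 − 89/12 = 991/12.
Numerically: ≈ 82.5833.
(This is only a lower bound; the true E[α(G)] may be larger.)

E[α(G)] ≥ 991/12 ≈ 82.5833.


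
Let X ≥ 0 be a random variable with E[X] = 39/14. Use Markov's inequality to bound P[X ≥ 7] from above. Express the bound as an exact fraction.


μ = E[X] = 39/14, a = 7.
Markov: P[X ≥ 7] ≤ μ/a = (39/14)/7 = 39/98.
Numerically: ≈ 0.39796.
(Since a = 7 > μ = 2.78571, the bound 39/98 is < 1 and informative.)

P[X ≥ 7] ≤ 39/98 ≈ 0.39796.


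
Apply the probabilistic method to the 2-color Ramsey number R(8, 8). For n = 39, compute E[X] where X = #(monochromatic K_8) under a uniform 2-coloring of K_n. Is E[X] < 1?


E[X] = C(39, 8) · 2^{1 − 28} = 61523748 · 2^{−27} = 61523748/134217728.
As a reduced fraction: E[X] = 15380937/33554432 ≈ 0.4584.
Is E[X] < 1? YES.
Since E[X] < 1, there exists a 2-coloring of K_{39} with no monochromatic K_8; hence R(8, 8) > 39.

E[X] = 15380937/33554432 ≈ 0.4584; E[X] < 1, so R(8, 8) > 39.


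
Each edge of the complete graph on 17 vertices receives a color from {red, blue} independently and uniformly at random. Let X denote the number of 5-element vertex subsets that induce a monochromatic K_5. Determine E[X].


Let X = Σ_S X_S over the C(17, 5) = 6188 subsets S of size 5, where X_S = 1 if the K_5 on S is monochromatic.
For a fixed S, the K_5 on S has C(5, 2) = 10 edges. P[all 10 edges red] = (1/2)^10, and likewise for blue, so P[monochromatic] = 2·(1/2)^10 = 2^{1 − 10} = 1/512.
Summing: E[X] = C(17, 5) · 2^{1 − 10} = 6188 · 1/512 = 1547/128.
Numerically: E[X] ≈ 12.08594.

E[X] = C(17,5)·2^(1−C(5,2)) = 1547/128 ≈ 12.08594.


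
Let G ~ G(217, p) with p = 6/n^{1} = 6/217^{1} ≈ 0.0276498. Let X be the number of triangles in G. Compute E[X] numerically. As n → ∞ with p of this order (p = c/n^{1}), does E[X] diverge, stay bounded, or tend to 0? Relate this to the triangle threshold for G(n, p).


Number of potential triangles: C(217, 3) = 1679580.
Each occurs with probability p³ ≈ (0.0276498)³ ≈ 2.11385187e-05.
By linearity: E[X] = C(217, 3)·p³ ≈ 1679580 · 2.11385187e-05 ≈ 35.503833.
Here α = 1, so p = 6/n is exactly at the triangle threshold p ~ 1/n. Asymptotically E[X] → c³/6 = 6³/6 = 36 ≈ 36.000000, a bounded constant. In this regime the triangle count is asymptotically Poisson(c³/6).

E[X] ≈ 35.503833; in regime p = Θ(1/n^{1}) E[X] stays bounded (at the triangle threshold p ~ 1/n).


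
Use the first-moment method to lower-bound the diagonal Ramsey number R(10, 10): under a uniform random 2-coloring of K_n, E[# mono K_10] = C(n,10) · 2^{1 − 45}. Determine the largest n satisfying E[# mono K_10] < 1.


We need C(n, 10) · 2^{1 − 45} < 1, i.e. C(n, 10) < 2^{45 − 1} = 17592186044416.
Check values of n near the boundary:
  n = 97: C(97, 10) = 12576469727536; 12576469727536 < 17592186044416? YES
  n = 98: C(98, 10) = 14005614014756; 14005614014756 < 17592186044416? YES
  n = 99: C(99, 10) = 15579278510796; 15579278510796 < 17592186044416? YES
  n = 100: C(100, 10) = 17310309456440; 17310309456440 < 17592186044416? YES
  n = 101: C(101, 10) = 19212541264840; 19212541264840 < 17592186044416? NO
  n = 102: C(102, 10) = 21300860967540; 21300860967540 < 17592186044416? NO
  n = 103: C(103, 10) = 23591276125340; 23591276125340 < 17592186044416? NO
The largest n with C(n, 10) < 17592186044416 is n = 100 (where E[X] = 2163788682055/2199023255552 ≈ 0.983977). Hence R(10, 10) > 100, i.e. R(10, 10) ≥ 101.

Largest n = 100; hence R(10, 10) > 100.


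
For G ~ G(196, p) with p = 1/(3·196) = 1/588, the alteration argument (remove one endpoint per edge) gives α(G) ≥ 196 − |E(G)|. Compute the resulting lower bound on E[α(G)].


E[|E(G)|] = C(196, 2)·p = 19110 · (1/588) = 65/2.
E[α(G)] ≥ n − E[|E(G)|] = 196 − 65/2 = 327/2.
Numerically: ≈ 163.500.
(This is only a lower bound; the true E[α(G)] may be larger.)

E[α(G)] ≥ 327/2 ≈ 163.500.


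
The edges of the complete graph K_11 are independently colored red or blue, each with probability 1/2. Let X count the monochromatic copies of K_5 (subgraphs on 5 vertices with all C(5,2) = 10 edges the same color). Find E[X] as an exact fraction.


Let X = Σ_S X_S over the C(11, 5) = 462 subsets S of size 5, where X_S = 1 if the K_5 on S is monochromatic.
For a fixed S, the K_5 on S has C(5, 2) = 10 edges. P[all 10 edges red] = (1/2)^10, and likewise for blue, so P[monochromatic] = 2·(1/2)^10 = 2^{1 − 10} = 1/512.
By linearity: E[X] = C(11, 5) · 2^{1 − 10} = 462 · 1/512 = 231/256.
Numerically: E[X] ≈ 0.902344.

E[X] = C(11,5)·2^(1−C(5,2)) = 231/256 ≈ 0.902344.


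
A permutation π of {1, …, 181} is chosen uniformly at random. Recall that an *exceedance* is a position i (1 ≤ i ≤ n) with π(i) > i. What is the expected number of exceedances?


Write X = Σ_{i=1}^{181} X_i, where X_i = 1_{π(i) > i}.
For each fixed i, π(i) is uniform over {1, …, 181} (marginal of a uniform permutation), so P[π(i) > i] = (n − i)/n. Summing: Σ_{i=1}^{181} (n − i)/n = (0 + 1 + … + 180)/181 = 181(181 − 1)/(2·181) = (181 − 1)/2.
Hence E[X] = Σ_{i=1}^{181} (181 − i)/181 = 90 ≈ 90.00000.

E[X] = 90 = 90.00000.


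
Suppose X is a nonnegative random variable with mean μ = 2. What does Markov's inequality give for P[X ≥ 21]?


μ = E[X] = 2, a = 21.
Markov: P[X ≥ 21] ≤ μ/a = (2)/21 = 2/21.
Numerically: ≈ 0.095238.
(Since a = 21 > μ = 2.000000, the bound 2/21 is < 1 and informative.)

P[X ≥ 21] ≤ 2/21 ≈ 0.095238.


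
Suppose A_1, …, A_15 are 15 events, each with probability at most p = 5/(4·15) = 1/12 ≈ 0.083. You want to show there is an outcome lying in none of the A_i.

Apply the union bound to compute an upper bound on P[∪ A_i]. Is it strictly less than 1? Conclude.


Union bound: P[∪_{i=1}^{15} A_i] ≤ Σ_i P[A_i] ≤ 15·p = 15·(1/12) = 5/4.
Numerically: 5/4 ≈ 1.250.
Is 5/4 < 1? NO.
Since the bound 5/4 is ≥ 1, the union bound is uninformative here; it does NOT by itself certify existence.

15·p = 5/4 ≈ 1.250; existence NOT certified by the union bound.


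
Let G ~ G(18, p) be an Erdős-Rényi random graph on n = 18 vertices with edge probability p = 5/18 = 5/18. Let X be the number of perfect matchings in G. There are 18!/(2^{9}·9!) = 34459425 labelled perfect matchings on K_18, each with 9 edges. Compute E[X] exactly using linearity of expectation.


K_18 has 18!/(2^{9}·9!) = 34459425 labelled perfect matchings.
For each such perfect matching H, let X_H = 1 if all 9 edges of H are present in G. Then P[X_H = 1] = p^{9} = (5/18)^{9} = 1953125/198359290368.
Summing the indicators: E[X] = Σ_H E[X_H] = 34459425 · p^{9} = 34459425 · 1953125/198359290368 = 830908203125/2448880128.
Numerically: E[X] ≈ 339.3.

E[X] = 34459425 · (5/18)^{9} = 830908203125/2448880128 ≈ 339.3.


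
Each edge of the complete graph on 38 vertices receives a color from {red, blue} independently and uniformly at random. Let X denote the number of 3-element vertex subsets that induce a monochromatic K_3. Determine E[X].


Let X = Σ_S X_S over the C(38, 3) = 8436 subsets S of size 3, where X_S = 1 if the K_3 on S is monochromatic.
For a fixed S, the K_3 on S has C(3, 2) = 3 edges. P[all 3 edges red] = (1/2)^3, and likewise for blue, so P[monochromatic] = 2·(1/2)^3 = 2^{1 − 3} = 1/4.
Summing: E[X] = C(38, 3) · 2^{1 − 3} = 8436 · 1/4 = 2109.
Numerically: E[X] ≈ 2109.0000.

E[X] = C(38,3)·2^(1−C(3,2)) = 2109 ≈ 2109.0000.


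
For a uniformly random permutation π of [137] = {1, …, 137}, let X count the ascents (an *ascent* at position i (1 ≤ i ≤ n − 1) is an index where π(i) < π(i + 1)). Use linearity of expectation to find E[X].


Write X = Σ X_I over i = 1, …, 136, with X_I the indicator of one ascent.
There are 136 indicators.
For each fixed i, the pair (π(i), π(i+1)) is a uniformly random ordered pair of distinct values from {1, …, 137}; by symmetry P[π(i) < π(i+1)] = 1/2.
By linearity: E[X] = 136 · (1/2) = (137 − 1) · (1/2) = 68 ≈ 68.000000.

E[X] = 68 = 68.000000.


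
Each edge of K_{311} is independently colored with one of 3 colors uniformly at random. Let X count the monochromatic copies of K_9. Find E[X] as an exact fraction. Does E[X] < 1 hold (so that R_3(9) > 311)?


E[X] = C(311, 9) · 3^{1 − 36} = 66733530156060130 · 3^{−35} = 66733530156060130/50031545098999707.
As a reduced fraction: E[X] = 66733530156060130/50031545098999707 ≈ 1.3338.
Is E[X] < 1? NO.
Since E[X] ≥ 1, the first-moment bound is inconclusive at n = 311; it does NOT by itself certify R_3(9) > 311.

E[X] = 66733530156060130/50031545098999707 ≈ 1.3338; E[X] ≥ 1; first-moment method inconclusive here.
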